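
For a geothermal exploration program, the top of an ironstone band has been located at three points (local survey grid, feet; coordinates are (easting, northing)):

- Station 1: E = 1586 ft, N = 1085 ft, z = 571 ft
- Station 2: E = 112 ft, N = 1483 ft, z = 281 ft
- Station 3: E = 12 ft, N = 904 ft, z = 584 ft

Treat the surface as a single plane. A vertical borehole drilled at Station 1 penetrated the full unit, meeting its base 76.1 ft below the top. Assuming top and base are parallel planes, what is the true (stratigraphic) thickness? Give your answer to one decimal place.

67.1 ft

Let the plane be z = a·E + b·N + c.
Station 2−Station 1: −1474a + 398b = −290;  Station 3−Station 1: −1574a − 181b = 13.
Solving gives a = 0.05297, b = −0.53246.
|∇z| = √(a²+b²) = 0.53509, so dip δ = arctan(0.53509) = 28.15°.
True thickness = vertical thickness × cos δ = 76.1 × cos 28.15° = 67.1 ft.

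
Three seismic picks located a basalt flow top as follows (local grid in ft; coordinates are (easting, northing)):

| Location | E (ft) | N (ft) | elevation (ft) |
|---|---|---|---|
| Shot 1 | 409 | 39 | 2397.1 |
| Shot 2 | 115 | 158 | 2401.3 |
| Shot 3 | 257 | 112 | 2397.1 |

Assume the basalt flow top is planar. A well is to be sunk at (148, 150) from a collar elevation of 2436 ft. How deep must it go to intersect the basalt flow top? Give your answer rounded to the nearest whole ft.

36 ft

Let the plane be z = a·E + b·N + c.
Shot 2−Shot 1: −294a + 119b = 4.2;  Shot 3−Shot 1: −152a + 73b = 0.
Solving gives a = −0.09087, b = −0.18921.
Then c = 2397.1 − a·409 − b·39 = 2441.65.
At (148, 150): z_contact = −13.4 − 28.4 + 2441.65 = 2399.8 ft.
Depth below ground = 2436 − 2399.8 = 36 ft.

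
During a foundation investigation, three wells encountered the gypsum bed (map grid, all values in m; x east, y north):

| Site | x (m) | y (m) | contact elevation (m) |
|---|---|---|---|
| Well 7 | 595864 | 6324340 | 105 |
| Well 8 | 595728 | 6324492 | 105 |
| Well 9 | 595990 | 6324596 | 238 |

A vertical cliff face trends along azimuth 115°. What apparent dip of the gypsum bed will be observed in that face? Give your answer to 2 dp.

11.19°

Let the plane be z = a·x + b·y + c.
Well 8−Well 7: −136a + 152b = 0;  Well 9−Well 7: 126a + 256b = 133.
Solving gives a = 0.37459, b = 0.33516.
Unit vector along 115° is (sin 115°, cos 115°) = (0.9063, -0.4226).
Slope in that direction = a·(0.9063) + b·(-0.4226) = 0.19785.
Apparent dip = arctan|0.19785| = 11.19° (true dip is 26.7°, so apparent ≤ true as expected).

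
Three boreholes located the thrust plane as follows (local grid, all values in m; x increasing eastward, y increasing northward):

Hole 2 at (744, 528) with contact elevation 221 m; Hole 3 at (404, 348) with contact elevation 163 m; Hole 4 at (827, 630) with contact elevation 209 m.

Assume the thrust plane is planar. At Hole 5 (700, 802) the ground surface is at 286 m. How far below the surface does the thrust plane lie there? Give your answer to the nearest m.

Two edge vectors: Hole 2→Hole 3 = (-340, -180, -58), Hole 2→Hole 4 = (83, 102, -12).
Normal n = (Hole 2→Hole 3) × (Hole 2→Hole 4) = (8076, -8894, -19740).
So ∂z/∂x = −n_x/n_z = 0.40912 and ∂z/∂y = −n_y/n_z = −0.45056.
Intercept c from Hole 2: 221 − 304.38 + 237.89 = 154.51.
At (700, 802): z_contact = 286.4 − 361.3 + 154.51 = 79.5 m.
Depth below ground = 286 − 79.5 = 206 m.

206 m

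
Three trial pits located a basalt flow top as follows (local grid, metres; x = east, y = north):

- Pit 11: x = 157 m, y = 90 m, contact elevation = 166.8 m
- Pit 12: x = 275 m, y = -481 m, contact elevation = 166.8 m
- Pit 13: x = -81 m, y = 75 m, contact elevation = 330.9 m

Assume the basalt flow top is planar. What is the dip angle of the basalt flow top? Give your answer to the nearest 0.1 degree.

34.8°

Let the plane be z = a·x + b·y + c.
Pit 12−Pit 11: 118a − 571b = 0;  Pit 13−Pit 11: −238a − 15b = 164.1.
Solving gives a = −0.68063, b = −0.14066.
Gradient magnitude |∇z| = √(a² + b²) = √(0.46326 + 0.01978) = 0.69501.
True dip = arctan(0.69501) = 34.8°, dipping toward ENE (azimuth ≈ 078°).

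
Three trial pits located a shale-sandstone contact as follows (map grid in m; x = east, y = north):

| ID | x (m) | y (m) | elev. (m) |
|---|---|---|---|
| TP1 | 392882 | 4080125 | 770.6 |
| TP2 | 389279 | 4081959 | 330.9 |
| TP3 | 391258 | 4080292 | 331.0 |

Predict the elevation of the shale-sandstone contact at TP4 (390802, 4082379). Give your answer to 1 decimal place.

954.2 m

Two edge vectors: TP1→TP2 = (-3603, 1834, -439.7), TP1→TP3 = (-1624, 167, -439.6).
Normal n = (TP1→TP2) × (TP1→TP3) = (-732796.5, -869806, 2376715).
So ∂z/∂x = −n_x/n_z = 0.308323253 and ∂z/∂y = −n_y/n_z = 0.365969837.
Intercept c from TP1: 770.6 − 121134.66 − 1493202.68 = −1613566.74.
At (390802, 4082379): z = 120493.3 + 1494027.6 − 1613566.74 = 954.2 m.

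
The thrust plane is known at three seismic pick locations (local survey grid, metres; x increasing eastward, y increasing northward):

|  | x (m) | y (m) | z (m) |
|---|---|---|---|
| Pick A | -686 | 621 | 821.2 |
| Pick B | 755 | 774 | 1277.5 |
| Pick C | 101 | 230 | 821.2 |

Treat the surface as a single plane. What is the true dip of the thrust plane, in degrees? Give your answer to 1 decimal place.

Two edge vectors: Pick A→Pick B = (1441, 153, 456.3), Pick A→Pick C = (787, -391, 0).
Normal n = (Pick A→Pick B) × (Pick A→Pick C) = (178413.3, 359108.1, -683842).
So ∂z/∂x = −n_x/n_z = 0.26090 and ∂z/∂y = −n_y/n_z = 0.52513.
Gradient magnitude |∇z| = √(a² + b²) = √(0.06807 + 0.27576) = 0.58637.
True dip = arctan(0.58637) = 30.4°, dipping toward SSW (azimuth ≈ 206°).

30.4°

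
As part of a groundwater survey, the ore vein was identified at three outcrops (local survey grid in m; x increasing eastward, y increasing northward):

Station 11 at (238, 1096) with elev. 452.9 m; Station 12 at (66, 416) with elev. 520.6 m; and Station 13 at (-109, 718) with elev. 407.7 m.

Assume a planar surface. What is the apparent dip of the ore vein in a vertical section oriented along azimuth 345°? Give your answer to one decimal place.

Let the plane be z = a·x + b·y + c.
Station 12−Station 11: −172a − 680b = 67.7;  Station 13−Station 11: −347a − 378b = −45.2.
Solving gives a = 0.32950, b = −0.18290.
Unit vector along 345° is (sin 345°, cos 345°) = (-0.2588, 0.9659).
Slope in that direction = a·(-0.2588) + b·(0.9659) = −0.26195.
Apparent dip = arctan|0.26195| = 14.7° (true dip is 20.6°, so apparent ≤ true as expected).

14.7°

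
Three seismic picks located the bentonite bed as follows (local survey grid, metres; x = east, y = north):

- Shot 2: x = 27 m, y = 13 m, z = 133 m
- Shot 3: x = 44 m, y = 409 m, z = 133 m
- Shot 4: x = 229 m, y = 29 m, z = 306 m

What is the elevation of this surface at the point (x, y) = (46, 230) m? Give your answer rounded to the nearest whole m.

Let the plane be z = a·x + b·y + c.
Shot 3−Shot 2: 17a + 396b = 0;  Shot 4−Shot 2: 202a + 16b = 173.
Solving gives a = 0.85936, b = −0.03689.
Then c = 133 − a·27 − b·13 = 110.28.
At (46, 230): z = 39.5 − 8.5 + 110.28 = 141.3 m.

141 m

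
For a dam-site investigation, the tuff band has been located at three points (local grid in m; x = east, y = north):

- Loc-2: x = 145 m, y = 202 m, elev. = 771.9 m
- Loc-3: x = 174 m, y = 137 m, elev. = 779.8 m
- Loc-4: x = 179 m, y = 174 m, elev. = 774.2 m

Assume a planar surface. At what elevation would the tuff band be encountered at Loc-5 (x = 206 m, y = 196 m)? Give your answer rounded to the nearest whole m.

770 m

Two edge vectors: Loc-2→Loc-3 = (29, -65, 7.9), Loc-2→Loc-4 = (34, -28, 2.3).
Normal n = (Loc-2→Loc-3) × (Loc-2→Loc-4) = (71.7, 201.9, 1398).
So ∂z/∂x = −n_x/n_z = −0.05129 and ∂z/∂y = −n_y/n_z = −0.14442.
Intercept c from Loc-2: 771.9 + 7.44 + 29.17 = 808.51.
At (206, 196): z = −10.6 − 28.3 + 808.51 = 769.6 m.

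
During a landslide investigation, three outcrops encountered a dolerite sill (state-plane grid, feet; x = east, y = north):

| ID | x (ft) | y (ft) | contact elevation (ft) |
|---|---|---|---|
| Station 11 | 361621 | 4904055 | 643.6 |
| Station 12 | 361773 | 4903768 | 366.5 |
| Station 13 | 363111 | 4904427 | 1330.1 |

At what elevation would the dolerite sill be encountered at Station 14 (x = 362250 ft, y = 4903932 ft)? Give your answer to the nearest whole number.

634 ft

Let the plane be z = a·x + b·y + c.
Station 12−Station 11: 152a − 287b = −277.1;  Station 13−Station 11: 1490a + 372b = 686.5.
Solving gives a = 0.19403004, b = 1.06826678.
Then c = 643.6 − a·361621 − b·4904055 = −5308360.78.
At (362250, 4903932): z = 70287.4 + 5238707.6 − 5308360.78 = 634.2 ft.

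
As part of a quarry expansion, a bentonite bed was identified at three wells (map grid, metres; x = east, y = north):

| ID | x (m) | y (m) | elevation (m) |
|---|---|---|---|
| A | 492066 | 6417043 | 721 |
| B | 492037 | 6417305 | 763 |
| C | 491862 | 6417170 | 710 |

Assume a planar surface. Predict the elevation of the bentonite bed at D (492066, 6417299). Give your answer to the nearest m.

Two edge vectors: A→B = (-29, 262, 42), A→C = (-204, 127, -11).
Normal n = (A→B) × (A→C) = (-8216, -8887, 49765).
So ∂z/∂x = −n_x/n_z = 0.16509595 and ∂z/∂y = −n_y/n_z = 0.17857932.
Intercept c from A: 721 − 81238.10 − 1145951.19 = −1226468.30.
At (492066, 6417299): z = 81238.1 + 1145996.9 − 1226468.30 = 766.7 m.

767 m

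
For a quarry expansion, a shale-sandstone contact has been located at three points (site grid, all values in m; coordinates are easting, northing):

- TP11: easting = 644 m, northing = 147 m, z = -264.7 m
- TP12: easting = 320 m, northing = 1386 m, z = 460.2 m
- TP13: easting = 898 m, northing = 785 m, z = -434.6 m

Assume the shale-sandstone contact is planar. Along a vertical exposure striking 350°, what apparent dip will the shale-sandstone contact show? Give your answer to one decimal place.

25.1°

Let the plane be z = a·easting + b·northing + c.
TP12−TP11: −324a + 1239b = 724.9;  TP13−TP11: 254a + 638b = −169.9.
Solving gives a = −1.29070, b = 0.24755.
Unit vector along 350° is (sin 350°, cos 350°) = (-0.1736, 0.9848).
Slope in that direction = a·(-0.1736) + b·(0.9848) = 0.46792.
Apparent dip = arctan|0.46792| = 25.1° (true dip is 52.7°, so apparent ≤ true as expected).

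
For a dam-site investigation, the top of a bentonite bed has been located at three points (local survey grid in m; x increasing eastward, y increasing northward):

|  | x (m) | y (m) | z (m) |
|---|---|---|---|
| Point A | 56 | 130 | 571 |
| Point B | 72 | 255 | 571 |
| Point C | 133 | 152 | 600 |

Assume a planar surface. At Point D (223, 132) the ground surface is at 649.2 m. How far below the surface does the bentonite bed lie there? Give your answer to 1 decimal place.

Let the plane be z = a·x + b·y + c.
Point B−Point A: 16a + 125b = 0;  Point C−Point A: 77a + 22b = 29.
Solving gives a = 0.39092, b = −0.05004.
Then c = 571 − a·56 − b·130 = 555.61.
At (223, 132): z_contact = 87.18 − 6.60 + 555.61 = 636.18 m.
Depth below ground = 649.2 − 636.18 = 13.0 m.

13.0 m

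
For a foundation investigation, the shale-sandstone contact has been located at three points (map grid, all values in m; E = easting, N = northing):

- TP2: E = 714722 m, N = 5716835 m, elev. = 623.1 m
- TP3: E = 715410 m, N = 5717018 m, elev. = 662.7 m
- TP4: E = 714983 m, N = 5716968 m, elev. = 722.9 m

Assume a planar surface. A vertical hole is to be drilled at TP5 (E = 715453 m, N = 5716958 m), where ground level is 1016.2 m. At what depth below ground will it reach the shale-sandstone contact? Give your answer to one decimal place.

Let the plane be z = a·E + b·N + c.
TP3−TP2: 688a + 183b = 39.6;  TP4−TP2: 261a + 133b = 99.8.
Solving gives a = −0.297126266, b = 1.333458311.
Then c = 623.1 − a·714722 − b·5716835 = −7410175.37.
At (715453, 5716958): z_contact = −212579.88 + 7623325.16 − 7410175.37 = 569.92 m.
Depth below ground = 1016.2 − 569.92 = 446.3 m.

446.3 m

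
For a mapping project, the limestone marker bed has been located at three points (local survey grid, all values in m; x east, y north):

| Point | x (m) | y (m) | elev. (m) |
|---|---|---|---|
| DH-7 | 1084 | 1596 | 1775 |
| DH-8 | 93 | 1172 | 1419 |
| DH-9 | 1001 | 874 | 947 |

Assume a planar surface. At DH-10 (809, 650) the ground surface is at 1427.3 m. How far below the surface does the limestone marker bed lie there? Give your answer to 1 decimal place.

714.2 m

Two edge vectors: DH-7→DH-8 = (-991, -424, -356), DH-7→DH-9 = (-83, -722, -828).
Normal n = (DH-7→DH-8) × (DH-7→DH-9) = (94040, -791000, 680310).
So ∂z/∂x = −n_x/n_z = −0.138231 and ∂z/∂y = −n_y/n_z = 1.162705.
Intercept c from DH-7: 1775 + 149.84 − 1855.68 = 69.16.
At (809, 650): z_contact = −111.83 + 755.76 + 69.16 = 713.09 m.
Depth below ground = 1427.3 − 713.09 = 714.2 m.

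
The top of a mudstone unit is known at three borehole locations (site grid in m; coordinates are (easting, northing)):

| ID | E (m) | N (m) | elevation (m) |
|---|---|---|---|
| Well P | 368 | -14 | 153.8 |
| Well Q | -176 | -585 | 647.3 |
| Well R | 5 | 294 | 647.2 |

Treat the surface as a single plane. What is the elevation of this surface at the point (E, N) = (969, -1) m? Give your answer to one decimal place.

-538.6 m

Let the plane be z = a·E + b·N + c.
Well Q−Well P: −544a − 571b = 493.5;  Well R−Well P: −363a + 308b = 493.4.
Solving gives a = −1.15715, b = 0.23816.
Then c = 153.8 − a·368 − b·-14 = 582.97.
At (969, -1): z = −1121.3 − 0.2 + 582.97 = -538.6 m.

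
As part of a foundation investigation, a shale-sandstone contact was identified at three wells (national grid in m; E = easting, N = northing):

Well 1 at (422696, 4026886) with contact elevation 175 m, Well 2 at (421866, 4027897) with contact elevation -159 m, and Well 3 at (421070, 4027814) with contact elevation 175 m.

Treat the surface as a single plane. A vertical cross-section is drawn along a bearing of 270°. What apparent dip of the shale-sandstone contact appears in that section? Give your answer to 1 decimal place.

19.5°

Let the plane be z = a·E + b·N + c.
Well 2−Well 1: −830a + 1011b = −334;  Well 3−Well 1: −1626a + 928b = 0.
Solving gives a = −0.35478, b = −0.62163.
Unit vector along 270° is (sin 270°, cos 270°) = (-1.0000, -0.0000).
Slope in that direction = a·(-1.0000) + b·(-0.0000) = 0.35478.
Apparent dip = arctan|0.35478| = 19.5° (true dip is 35.6°, so apparent ≤ true as expected).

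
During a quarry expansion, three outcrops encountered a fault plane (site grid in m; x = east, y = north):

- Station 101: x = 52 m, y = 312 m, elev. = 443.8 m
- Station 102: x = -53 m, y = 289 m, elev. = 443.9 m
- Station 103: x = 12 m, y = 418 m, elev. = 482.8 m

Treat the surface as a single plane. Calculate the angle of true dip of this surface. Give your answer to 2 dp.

19.18°

Two edge vectors: Station 101→Station 102 = (-105, -23, 0.1), Station 101→Station 103 = (-40, 106, 39).
Normal n = (Station 101→Station 102) × (Station 101→Station 103) = (-907.6, 4091, -12050).
So ∂z/∂x = −n_x/n_z = −0.07532 and ∂z/∂y = −n_y/n_z = 0.33950.
Gradient magnitude |∇z| = √(a² + b²) = √(0.00567 + 0.11526) = 0.34776.
True dip = arctan(0.34776) = 19.18°, dipping toward SSE (azimuth ≈ 167°).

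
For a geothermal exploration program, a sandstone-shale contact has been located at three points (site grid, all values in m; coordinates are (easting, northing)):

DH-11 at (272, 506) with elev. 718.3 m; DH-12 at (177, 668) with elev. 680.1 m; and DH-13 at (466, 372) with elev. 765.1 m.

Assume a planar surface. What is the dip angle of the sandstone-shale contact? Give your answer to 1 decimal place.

11.6°

Let the plane be z = a·E + b·N + c.
DH-12−DH-11: −95a + 162b = −38.2;  DH-13−DH-11: 194a − 134b = 46.8.
Solving gives a = 0.13171, b = −0.15856.
Gradient magnitude |∇z| = √(a² + b²) = √(0.01735 + 0.02514) = 0.20613.
True dip = arctan(0.20613) = 11.6°, dipping toward NW (azimuth ≈ 320°).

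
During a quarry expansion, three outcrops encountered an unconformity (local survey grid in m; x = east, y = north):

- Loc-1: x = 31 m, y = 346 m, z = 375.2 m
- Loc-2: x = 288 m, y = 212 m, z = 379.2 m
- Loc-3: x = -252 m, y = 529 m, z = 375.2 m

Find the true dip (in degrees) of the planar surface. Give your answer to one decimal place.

Let the plane be z = a·x + b·y + c.
Loc-2−Loc-1: 257a − 134b = 4;  Loc-3−Loc-1: −283a + 183b = 0.
Solving gives a = 0.08036, b = 0.12427.
Gradient magnitude |∇z| = √(a² + b²) = √(0.00646 + 0.01544) = 0.14799.
True dip = arctan(0.14799) = 8.4°, dipping toward SSW (azimuth ≈ 213°).

8.4°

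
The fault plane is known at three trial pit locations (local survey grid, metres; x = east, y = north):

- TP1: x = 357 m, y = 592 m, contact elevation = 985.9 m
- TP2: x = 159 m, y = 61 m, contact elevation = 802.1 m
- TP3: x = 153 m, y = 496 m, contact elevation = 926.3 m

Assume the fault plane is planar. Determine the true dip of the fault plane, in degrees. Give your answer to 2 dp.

Two edge vectors: TP1→TP2 = (-198, -531, -183.8), TP1→TP3 = (-204, -96, -59.6).
Normal n = (TP1→TP2) × (TP1→TP3) = (14002.8, 25694.4, -89316).
So ∂z/∂x = −n_x/n_z = 0.15678 and ∂z/∂y = −n_y/n_z = 0.28768.
Gradient magnitude |∇z| = √(a² + b²) = √(0.02458 + 0.08276) = 0.32763.
True dip = arctan(0.32763) = 18.14°, dipping toward SSW (azimuth ≈ 209°).

18.14°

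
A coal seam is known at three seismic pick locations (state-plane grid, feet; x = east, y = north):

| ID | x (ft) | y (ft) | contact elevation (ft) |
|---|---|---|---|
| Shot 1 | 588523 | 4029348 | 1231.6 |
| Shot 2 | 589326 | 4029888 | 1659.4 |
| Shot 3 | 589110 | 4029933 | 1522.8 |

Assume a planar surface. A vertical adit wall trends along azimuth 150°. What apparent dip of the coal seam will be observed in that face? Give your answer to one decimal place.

21.9°

Let the plane be z = a·x + b·y + c.
Shot 2−Shot 1: 803a + 540b = 427.8;  Shot 3−Shot 1: 587a + 585b = 291.2.
Solving gives a = 0.60884, b = −0.11314.
Unit vector along 150° is (sin 150°, cos 150°) = (0.5000, -0.8660).
Slope in that direction = a·(0.5000) + b·(-0.8660) = 0.40240.
Apparent dip = arctan|0.40240| = 21.9° (true dip is 31.8°, so apparent ≤ true as expected).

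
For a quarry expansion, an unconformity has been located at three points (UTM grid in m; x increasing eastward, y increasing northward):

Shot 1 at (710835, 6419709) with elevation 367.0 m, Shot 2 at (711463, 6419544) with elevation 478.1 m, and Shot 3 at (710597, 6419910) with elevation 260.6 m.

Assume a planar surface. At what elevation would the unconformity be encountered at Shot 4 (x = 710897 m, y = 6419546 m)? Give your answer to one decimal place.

Two edge vectors: Shot 1→Shot 2 = (628, -165, 111.1), Shot 1→Shot 3 = (-238, 201, -106.4).
Normal n = (Shot 1→Shot 2) × (Shot 1→Shot 3) = (-4775.1, 40377.4, 86958).
So ∂z/∂x = −n_x/n_z = 0.054912716 and ∂z/∂y = −n_y/n_z = −0.464332206.
Intercept c from Shot 1: 367 − 39033.88 + 2980877.64 = 2942210.76.
At (710897, 6419546): z = 39037.3 − 2980802.0 + 2942210.76 = 446.1 m.

446.1 m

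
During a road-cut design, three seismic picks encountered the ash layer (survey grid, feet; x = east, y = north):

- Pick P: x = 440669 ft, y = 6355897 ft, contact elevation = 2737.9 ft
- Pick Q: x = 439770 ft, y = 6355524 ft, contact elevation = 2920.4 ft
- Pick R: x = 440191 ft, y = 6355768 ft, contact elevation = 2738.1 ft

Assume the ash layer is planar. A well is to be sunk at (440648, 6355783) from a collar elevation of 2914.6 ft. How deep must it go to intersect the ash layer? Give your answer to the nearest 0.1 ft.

Let the plane be z = a·x + b·y + c.
Pick Q−Pick P: −899a − 373b = 182.5;  Pick R−Pick P: −478a − 129b = 0.2.
Solving gives a = 0.376552798, b = −1.396839048.
Then c = 2737.9 − a·440669 − b·6355897 = 8714967.87.
At (440648, 6355783): z_contact = 165927.24 − 8878005.88 + 8714967.87 = 2889.23 ft.
Depth below ground = 2914.6 − 2889.23 = 25.4 ft.

25.4 ft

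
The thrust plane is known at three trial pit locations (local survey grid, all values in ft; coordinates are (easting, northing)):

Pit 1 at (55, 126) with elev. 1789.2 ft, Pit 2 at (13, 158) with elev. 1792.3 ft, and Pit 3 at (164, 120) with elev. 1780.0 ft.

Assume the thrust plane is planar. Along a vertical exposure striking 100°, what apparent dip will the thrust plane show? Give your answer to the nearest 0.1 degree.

4.6°

Let the plane be z = a·E + b·N + c.
Pit 2−Pit 1: −42a + 32b = 3.1;  Pit 3−Pit 1: 109a − 6b = −9.2.
Solving gives a = −0.08523, b = −0.01499.
Unit vector along 100° is (sin 100°, cos 100°) = (0.9848, -0.1736).
Slope in that direction = a·(0.9848) + b·(-0.1736) = −0.08133.
Apparent dip = arctan|0.08133| = 4.6° (true dip is 4.9°, so apparent ≤ true as expected).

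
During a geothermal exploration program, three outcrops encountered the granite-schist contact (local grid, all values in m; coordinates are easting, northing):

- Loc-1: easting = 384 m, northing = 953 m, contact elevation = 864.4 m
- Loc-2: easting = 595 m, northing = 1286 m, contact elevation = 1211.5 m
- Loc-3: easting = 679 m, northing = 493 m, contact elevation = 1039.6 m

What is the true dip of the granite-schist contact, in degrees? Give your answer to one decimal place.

Let the plane be z = a·easting + b·northing + c.
Loc-2−Loc-1: 211a + 333b = 347.1;  Loc-3−Loc-1: 295a − 460b = 175.2.
Solving gives a = 1.11630, b = 0.33502.
Gradient magnitude |∇z| = √(a² + b²) = √(1.24612 + 0.11224) = 1.16549.
True dip = arctan(1.16549) = 49.4°, dipping toward WSW (azimuth ≈ 253°).

49.4°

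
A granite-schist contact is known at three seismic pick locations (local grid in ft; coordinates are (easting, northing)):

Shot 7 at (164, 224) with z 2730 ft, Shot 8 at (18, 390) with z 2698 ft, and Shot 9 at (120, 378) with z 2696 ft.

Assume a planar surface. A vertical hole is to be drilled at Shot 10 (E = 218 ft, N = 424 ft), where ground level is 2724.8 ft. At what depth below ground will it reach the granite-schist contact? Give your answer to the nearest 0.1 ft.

44.2 ft

Let the plane be z = a·E + b·N + c.
Shot 8−Shot 7: −146a + 166b = −32;  Shot 9−Shot 7: −44a + 154b = −34.
Solving gives a = −0.04717, b = −0.23426.
Then c = 2730 − a·164 − b·224 = 2790.21.
At (218, 424): z_contact = −10.28 − 99.32 + 2790.21 = 2680.60 ft.
Depth below ground = 2724.8 − 2680.60 = 44.2 ft.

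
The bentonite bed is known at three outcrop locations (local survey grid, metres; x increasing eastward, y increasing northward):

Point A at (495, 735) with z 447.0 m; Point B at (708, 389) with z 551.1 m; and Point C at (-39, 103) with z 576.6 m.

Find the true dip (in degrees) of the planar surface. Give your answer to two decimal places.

Let the plane be z = a·x + b·y + c.
Point B−Point A: 213a − 346b = 104.1;  Point C−Point A: −534a − 632b = 129.6.
Solving gives a = 0.06559, b = −0.26049.
Gradient magnitude |∇z| = √(a² + b²) = √(0.00430 + 0.06785) = 0.26862.
True dip = arctan(0.26862) = 15.04°, dipping toward NNW (azimuth ≈ 346°).

15.04°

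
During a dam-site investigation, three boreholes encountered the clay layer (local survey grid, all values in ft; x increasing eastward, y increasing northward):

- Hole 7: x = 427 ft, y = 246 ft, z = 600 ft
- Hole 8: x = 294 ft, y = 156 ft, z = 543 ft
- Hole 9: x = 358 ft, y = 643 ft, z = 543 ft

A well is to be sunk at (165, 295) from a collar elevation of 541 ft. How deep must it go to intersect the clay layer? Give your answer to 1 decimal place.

Two edge vectors: Hole 7→Hole 8 = (-133, -90, -57), Hole 7→Hole 9 = (-69, 397, -57).
Normal n = (Hole 7→Hole 8) × (Hole 7→Hole 9) = (27759, -3648, -59011).
So ∂z/∂x = −n_x/n_z = 0.47040 and ∂z/∂y = −n_y/n_z = −0.06182.
Intercept c from Hole 7: 600 − 200.86 + 15.21 = 414.35.
At (165, 295): z_contact = 77.62 − 18.24 + 414.35 = 473.73 ft.
Depth below ground = 541 − 473.73 = 67.3 ft.

67.3 ft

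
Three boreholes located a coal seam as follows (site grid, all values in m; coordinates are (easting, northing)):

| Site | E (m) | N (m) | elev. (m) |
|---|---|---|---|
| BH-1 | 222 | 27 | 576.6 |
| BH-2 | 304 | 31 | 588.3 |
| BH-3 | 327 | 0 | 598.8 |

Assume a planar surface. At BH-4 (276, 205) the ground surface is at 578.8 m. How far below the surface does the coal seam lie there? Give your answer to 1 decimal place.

33.9 m

Let the plane be z = a·E + b·N + c.
BH-2−BH-1: 82a + 4b = 11.7;  BH-3−BH-1: 105a − 27b = 22.2.
Solving gives a = 0.15364, b = −0.22472.
Then c = 576.6 − a·222 − b·27 = 548.56.
At (276, 205): z_contact = 42.41 − 46.07 + 548.56 = 544.90 m.
Depth below ground = 578.8 − 544.90 = 33.9 m.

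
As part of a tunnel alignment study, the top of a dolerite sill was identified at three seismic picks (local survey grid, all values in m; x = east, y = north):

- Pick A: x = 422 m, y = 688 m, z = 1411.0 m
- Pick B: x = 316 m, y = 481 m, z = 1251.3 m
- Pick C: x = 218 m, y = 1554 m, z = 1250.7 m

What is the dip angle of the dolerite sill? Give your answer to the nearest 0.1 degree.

Two edge vectors: Pick A→Pick B = (-106, -207, -159.7), Pick A→Pick C = (-204, 866, -160.3).
Normal n = (Pick A→Pick B) × (Pick A→Pick C) = (171482.3, 15587, -134024).
So ∂z/∂x = −n_x/n_z = 1.27949 and ∂z/∂y = −n_y/n_z = 0.11630.
Gradient magnitude |∇z| = √(a² + b²) = √(1.63709 + 0.01353) = 1.28476.
True dip = arctan(1.28476) = 52.1°, dipping toward W (azimuth ≈ 265°).

52.1°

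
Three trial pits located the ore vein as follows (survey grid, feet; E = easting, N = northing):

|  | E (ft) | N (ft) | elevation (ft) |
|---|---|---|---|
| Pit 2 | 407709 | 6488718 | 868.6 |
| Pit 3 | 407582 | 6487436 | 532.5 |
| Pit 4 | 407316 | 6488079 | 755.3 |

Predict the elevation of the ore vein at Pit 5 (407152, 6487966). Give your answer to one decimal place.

750.8 ft

Let the plane be z = a·E + b·N + c.
Pit 3−Pit 2: −127a − 1282b = −336.1;  Pit 4−Pit 2: −393a − 639b = −113.3.
Solving gives a = −0.164470643, b = 0.278461600.
Then c = 868.6 − a·407709 − b·6488718 = −1738934.04.
At (407152, 6487966): z = −66964.6 + 1806649.4 − 1738934.04 = 750.8 ft.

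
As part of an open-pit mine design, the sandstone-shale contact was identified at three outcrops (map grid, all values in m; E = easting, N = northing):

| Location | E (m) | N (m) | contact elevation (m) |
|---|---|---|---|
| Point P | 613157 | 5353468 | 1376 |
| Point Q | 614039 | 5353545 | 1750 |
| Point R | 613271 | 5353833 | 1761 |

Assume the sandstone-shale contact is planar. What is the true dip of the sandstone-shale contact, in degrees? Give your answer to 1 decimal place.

Let the plane be z = a·E + b·N + c.
Point Q−Point P: 882a + 77b = 374;  Point R−Point P: 114a + 365b = 385.
Solving gives a = 0.34126, b = 0.94821.
Gradient magnitude |∇z| = √(a² + b²) = √(0.11646 + 0.89910) = 1.00775.
True dip = arctan(1.00775) = 45.2°, dipping toward SSW (azimuth ≈ 200°).

45.2°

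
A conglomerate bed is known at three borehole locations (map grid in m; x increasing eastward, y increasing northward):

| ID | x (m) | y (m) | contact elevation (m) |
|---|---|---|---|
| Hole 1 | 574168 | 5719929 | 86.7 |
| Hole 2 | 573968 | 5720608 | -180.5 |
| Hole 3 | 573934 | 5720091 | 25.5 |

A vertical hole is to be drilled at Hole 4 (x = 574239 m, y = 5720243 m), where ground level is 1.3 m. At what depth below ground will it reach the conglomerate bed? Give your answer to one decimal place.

40.4 m

Let the plane be z = a·x + b·y + c.
Hole 2−Hole 1: −200a + 679b = −267.2;  Hole 3−Hole 1: −234a + 162b = −61.2.
Solving gives a = −0.013690053, b = −0.397552298.
Then c = 86.7 − a·574168 − b·5719929 = 2281918.01.
At (574239, 5720243): z_contact = −7861.36 − 2274095.75 + 2281918.01 = -39.10 m.
Depth below ground = 1.3 − (-39.10) = 40.4 m.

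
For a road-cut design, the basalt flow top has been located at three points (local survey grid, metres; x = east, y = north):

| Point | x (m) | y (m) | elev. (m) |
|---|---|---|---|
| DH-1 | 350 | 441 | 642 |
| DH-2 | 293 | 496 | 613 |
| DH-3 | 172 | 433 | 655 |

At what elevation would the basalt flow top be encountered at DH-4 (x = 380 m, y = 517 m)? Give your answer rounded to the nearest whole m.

Let the plane be z = a·x + b·y + c.
DH-2−DH-1: −57a + 55b = −29;  DH-3−DH-1: −178a − 8b = 13.
Solving gives a = −0.04714, b = −0.57613.
Then c = 642 − a·350 − b·441 = 912.57.
At (380, 517): z = −17.9 − 297.9 + 912.57 = 596.8 m.

597 m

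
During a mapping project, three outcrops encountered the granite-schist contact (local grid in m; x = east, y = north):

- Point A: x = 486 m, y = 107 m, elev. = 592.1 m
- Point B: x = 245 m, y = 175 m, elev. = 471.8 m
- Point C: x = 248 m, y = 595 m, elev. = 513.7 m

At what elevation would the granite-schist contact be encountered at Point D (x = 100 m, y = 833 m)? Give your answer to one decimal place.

Let the plane be z = a·x + b·y + c.
Point B−Point A: −241a + 68b = −120.3;  Point C−Point A: −238a + 488b = −78.4.
Solving gives a = 0.52626, b = 0.09600.
Then c = 592.1 − a·486 − b·107 = 326.07.
At (100, 833): z = 52.6 + 80.0 + 326.07 = 458.7 m.

458.7 m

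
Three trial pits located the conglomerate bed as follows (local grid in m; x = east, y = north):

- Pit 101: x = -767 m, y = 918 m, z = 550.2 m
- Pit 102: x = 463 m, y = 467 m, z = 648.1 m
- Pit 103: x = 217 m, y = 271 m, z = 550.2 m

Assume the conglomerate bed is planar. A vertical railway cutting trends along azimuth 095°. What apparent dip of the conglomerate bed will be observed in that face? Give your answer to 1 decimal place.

8.8°

Two edge vectors: Pit 101→Pit 102 = (1230, -451, 97.9), Pit 101→Pit 103 = (984, -647, 0).
Normal n = (Pit 101→Pit 102) × (Pit 101→Pit 103) = (63341.3, 96333.6, -352026).
So ∂z/∂x = −n_x/n_z = 0.17993 and ∂z/∂y = −n_y/n_z = 0.27365.
Unit vector along 095° is (sin 95°, cos 95°) = (0.9962, -0.0872).
Slope in that direction = a·(0.9962) + b·(-0.0872) = 0.15540.
Apparent dip = arctan|0.15540| = 8.8° (true dip is 18.1°, so apparent ≤ true as expected).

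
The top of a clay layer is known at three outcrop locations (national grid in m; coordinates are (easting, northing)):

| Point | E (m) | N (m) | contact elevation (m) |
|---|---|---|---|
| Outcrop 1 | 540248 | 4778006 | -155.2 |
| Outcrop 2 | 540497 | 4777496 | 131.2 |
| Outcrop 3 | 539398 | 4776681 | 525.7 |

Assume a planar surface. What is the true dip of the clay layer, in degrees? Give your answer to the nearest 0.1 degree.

Let the plane be z = a·E + b·N + c.
Outcrop 2−Outcrop 1: 249a − 510b = 286.4;  Outcrop 3−Outcrop 1: −850a − 1325b = 680.9.
Solving gives a = 0.04221, b = −0.54096.
Gradient magnitude |∇z| = √(a² + b²) = √(0.00178 + 0.29264) = 0.54261.
True dip = arctan(0.54261) = 28.5°, dipping toward N (azimuth ≈ 356°).

28.5°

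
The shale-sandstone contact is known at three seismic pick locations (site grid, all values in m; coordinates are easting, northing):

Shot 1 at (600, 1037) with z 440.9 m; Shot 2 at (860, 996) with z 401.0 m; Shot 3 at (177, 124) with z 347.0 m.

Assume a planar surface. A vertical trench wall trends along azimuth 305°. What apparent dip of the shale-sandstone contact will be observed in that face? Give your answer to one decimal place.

11.2°

Two edge vectors: Shot 1→Shot 2 = (260, -41, -39.9), Shot 1→Shot 3 = (-423, -913, -93.9).
Normal n = (Shot 1→Shot 2) × (Shot 1→Shot 3) = (-32578.8, 41291.7, -254723).
So ∂z/∂easting = −n_x/n_z = −0.12790 and ∂z/∂northing = −n_y/n_z = 0.16210.
Unit vector along 305° is (sin 305°, cos 305°) = (-0.8192, 0.5736).
Slope in that direction = a·(-0.8192) + b·(0.5736) = 0.19775.
Apparent dip = arctan|0.19775| = 11.2° (true dip is 11.7°, so apparent ≤ true as expected).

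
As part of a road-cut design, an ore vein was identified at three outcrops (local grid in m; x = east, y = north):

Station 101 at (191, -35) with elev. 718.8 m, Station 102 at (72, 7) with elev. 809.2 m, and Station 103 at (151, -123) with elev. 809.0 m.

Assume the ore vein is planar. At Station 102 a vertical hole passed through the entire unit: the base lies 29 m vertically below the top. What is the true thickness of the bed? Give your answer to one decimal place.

19.2 m

Two edge vectors: Station 101→Station 102 = (-119, 42, 90.4), Station 101→Station 103 = (-40, -88, 90.2).
Normal n = (Station 101→Station 102) × (Station 101→Station 103) = (11743.6, 7117.8, 12152).
So ∂z/∂x = −n_x/n_z = −0.96639 and ∂z/∂y = −n_y/n_z = −0.58573.
|∇z| = √(a²+b²) = 1.13004, so dip δ = arctan(1.13004) = 48.49°.
True thickness = vertical thickness × cos δ = 29 × cos 48.49° = 19.2 m.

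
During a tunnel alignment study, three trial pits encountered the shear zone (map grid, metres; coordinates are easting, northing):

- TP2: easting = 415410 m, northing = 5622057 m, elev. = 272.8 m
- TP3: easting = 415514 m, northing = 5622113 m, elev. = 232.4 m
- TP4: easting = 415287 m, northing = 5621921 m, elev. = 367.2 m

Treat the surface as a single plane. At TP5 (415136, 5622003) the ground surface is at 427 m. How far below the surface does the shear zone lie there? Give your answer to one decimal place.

110.3 m

Two edge vectors: TP2→TP3 = (104, 56, -40.4), TP2→TP4 = (-123, -136, 94.4).
Normal n = (TP2→TP3) × (TP2→TP4) = (-208, -4848.4, -7256).
So ∂z/∂easting = −n_x/n_z = −0.028665932 and ∂z/∂northing = −n_y/n_z = −0.668191841.
Intercept c from TP2: 272.8 + 11908.11 + 3756612.62 = 3768793.53.
At (415136, 5622003): z_contact = −11900.26 − 3756576.54 + 3768793.53 = 316.74 m.
Depth below ground = 427 − 316.74 = 110.3 m.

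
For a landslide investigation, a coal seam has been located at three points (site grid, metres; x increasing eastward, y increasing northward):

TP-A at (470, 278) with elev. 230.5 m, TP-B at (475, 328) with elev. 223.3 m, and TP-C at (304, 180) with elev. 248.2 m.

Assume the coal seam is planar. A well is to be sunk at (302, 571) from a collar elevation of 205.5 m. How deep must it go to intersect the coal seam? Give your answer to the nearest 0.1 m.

12.7 m

Let the plane be z = a·x + b·y + c.
TP-B−TP-A: 5a + 50b = −7.2;  TP-C−TP-A: −166a − 98b = 17.7.
Solving gives a = −0.02297, b = −0.14170.
Then c = 230.5 − a·470 − b·278 = 280.69.
At (302, 571): z_contact = −6.94 − 80.91 + 280.69 = 192.84 m.
Depth below ground = 205.5 − 192.84 = 12.7 m.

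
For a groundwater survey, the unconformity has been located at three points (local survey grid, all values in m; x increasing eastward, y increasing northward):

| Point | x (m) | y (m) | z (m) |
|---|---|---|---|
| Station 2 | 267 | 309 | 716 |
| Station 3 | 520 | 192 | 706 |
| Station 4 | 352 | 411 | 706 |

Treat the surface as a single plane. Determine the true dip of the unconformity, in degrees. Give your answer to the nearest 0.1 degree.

4.4°

Two edge vectors: Station 2→Station 3 = (253, -117, -10), Station 2→Station 4 = (85, 102, -10).
Normal n = (Station 2→Station 3) × (Station 2→Station 4) = (2190, 1680, 35751).
So ∂z/∂x = −n_x/n_z = −0.06126 and ∂z/∂y = −n_y/n_z = −0.04699.
Gradient magnitude |∇z| = √(a² + b²) = √(0.00375 + 0.00221) = 0.07721.
True dip = arctan(0.07721) = 4.4°, dipping toward NE (azimuth ≈ 053°).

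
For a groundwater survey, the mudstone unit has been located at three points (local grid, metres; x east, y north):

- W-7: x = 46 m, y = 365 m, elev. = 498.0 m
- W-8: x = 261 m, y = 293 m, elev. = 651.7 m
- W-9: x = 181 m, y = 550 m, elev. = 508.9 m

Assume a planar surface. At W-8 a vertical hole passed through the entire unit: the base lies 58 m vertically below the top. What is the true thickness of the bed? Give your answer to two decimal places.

47.57 m

Let the plane be z = a·x + b·y + c.
W-8−W-7: 215a − 72b = 153.7;  W-9−W-7: 135a + 185b = 10.9.
Solving gives a = 0.59035, b = −0.37188.
|∇z| = √(a²+b²) = 0.69771, so dip δ = arctan(0.69771) = 34.90°.
True thickness = vertical thickness × cos δ = 58 × cos 34.90° = 47.57 m.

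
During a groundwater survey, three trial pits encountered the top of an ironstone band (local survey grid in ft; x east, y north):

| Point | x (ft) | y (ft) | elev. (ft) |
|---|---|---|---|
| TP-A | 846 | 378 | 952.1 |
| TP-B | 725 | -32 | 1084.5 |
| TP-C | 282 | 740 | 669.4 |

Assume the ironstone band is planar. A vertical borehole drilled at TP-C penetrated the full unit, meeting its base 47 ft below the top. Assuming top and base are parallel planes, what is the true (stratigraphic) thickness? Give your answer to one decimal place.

42.6 ft

Let the plane be z = a·x + b·y + c.
TP-B−TP-A: −121a − 410b = 132.4;  TP-C−TP-A: −564a + 362b = −282.7.
Solving gives a = 0.24716, b = −0.39587.
|∇z| = √(a²+b²) = 0.46669, so dip δ = arctan(0.46669) = 25.02°.
True thickness = vertical thickness × cos δ = 47 × cos 25.02° = 42.6 ft.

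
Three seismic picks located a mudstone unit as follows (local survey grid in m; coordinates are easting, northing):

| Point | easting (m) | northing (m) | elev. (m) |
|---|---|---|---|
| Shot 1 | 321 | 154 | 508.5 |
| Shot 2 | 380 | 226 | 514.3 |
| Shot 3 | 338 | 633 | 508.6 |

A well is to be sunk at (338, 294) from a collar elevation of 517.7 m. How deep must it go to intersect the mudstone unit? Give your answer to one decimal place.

Let the plane be z = a·easting + b·northing + c.
Shot 2−Shot 1: 59a + 72b = 5.8;  Shot 3−Shot 1: 17a + 479b = 0.1.
Solving gives a = 0.10249, b = −0.00343.
Then c = 508.5 − a·321 − b·154 = 476.13.
At (338, 294): z_contact = 34.64 − 1.01 + 476.13 = 509.76 m.
Depth below ground = 517.7 − 509.76 = 7.9 m.

7.9 m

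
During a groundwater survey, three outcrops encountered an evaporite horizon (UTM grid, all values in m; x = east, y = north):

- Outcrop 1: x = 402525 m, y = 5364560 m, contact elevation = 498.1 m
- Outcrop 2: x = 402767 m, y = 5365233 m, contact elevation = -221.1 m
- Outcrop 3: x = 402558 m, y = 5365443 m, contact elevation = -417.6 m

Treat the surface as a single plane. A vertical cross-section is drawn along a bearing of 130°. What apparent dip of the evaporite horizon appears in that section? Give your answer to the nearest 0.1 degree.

Let the plane be z = a·x + b·y + c.
Outcrop 2−Outcrop 1: 242a + 673b = −719.2;  Outcrop 3−Outcrop 1: 33a + 883b = −915.7.
Solving gives a = −0.09812, b = −1.03337.
Unit vector along 130° is (sin 130°, cos 130°) = (0.7660, -0.6428).
Slope in that direction = a·(0.7660) + b·(-0.6428) = 0.58907.
Apparent dip = arctan|0.58907| = 30.5° (true dip is 46.1°, so apparent ≤ true as expected).

30.5°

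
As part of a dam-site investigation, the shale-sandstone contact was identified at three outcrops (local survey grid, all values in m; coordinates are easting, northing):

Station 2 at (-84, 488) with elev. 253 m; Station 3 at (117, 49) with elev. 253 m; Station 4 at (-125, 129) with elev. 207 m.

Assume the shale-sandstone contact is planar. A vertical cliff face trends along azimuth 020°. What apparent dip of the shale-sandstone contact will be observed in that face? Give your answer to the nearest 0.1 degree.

9.8°

Two edge vectors: Station 2→Station 3 = (201, -439, 0), Station 2→Station 4 = (-41, -359, -46).
Normal n = (Station 2→Station 3) × (Station 2→Station 4) = (20194, 9246, -90158).
So ∂z/∂easting = −n_x/n_z = 0.22398 and ∂z/∂northing = −n_y/n_z = 0.10255.
Unit vector along 020° is (sin 20°, cos 20°) = (0.3420, 0.9397).
Slope in that direction = a·(0.3420) + b·(0.9397) = 0.17298.
Apparent dip = arctan|0.17298| = 9.8° (true dip is 13.8°, so apparent ≤ true as expected).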